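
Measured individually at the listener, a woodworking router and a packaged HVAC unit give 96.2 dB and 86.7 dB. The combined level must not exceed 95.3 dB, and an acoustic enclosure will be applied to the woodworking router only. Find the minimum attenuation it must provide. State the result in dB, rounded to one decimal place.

Fixed contribution from the other source: Σ 10^(L/10) = 10^(86.7/10) = 4.677e+08 (86.70 dB).
To meet 95.3 dB overall, the treated woodworking router may contribute at most 10^(95.3/10) − 4.677e+08 = 2.921e+09, i.e. 94.65 dB.
So the woodworking router must be reduced from 96.2 to 94.65 dB: IL = 1.55 dB.

1.5 dB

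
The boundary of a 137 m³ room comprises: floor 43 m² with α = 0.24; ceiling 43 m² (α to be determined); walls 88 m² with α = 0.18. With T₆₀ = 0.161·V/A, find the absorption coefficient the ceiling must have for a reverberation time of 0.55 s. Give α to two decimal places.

A = 0.161·V/T₆₀ = 0.161·137/0.55 = 40.10 m² sabins.
Absorption from the other surfaces = 43·0.24 + 88·0.18 = 26.16 m², so the ceiling must supply 13.94 m² over 43 m².
α = 13.94/43 = 0.324.

0.32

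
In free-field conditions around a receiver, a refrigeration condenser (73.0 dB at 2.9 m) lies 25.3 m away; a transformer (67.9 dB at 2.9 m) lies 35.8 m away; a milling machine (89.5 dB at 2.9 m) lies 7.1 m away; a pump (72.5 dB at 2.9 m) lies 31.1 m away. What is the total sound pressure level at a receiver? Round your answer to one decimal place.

81.7 dB

Apply inverse-square spreading to bring every level to the receiver, then sum 10^(L/10).
refrigeration condenser: 73.0 − 20·log₁₀(25.3/2.9) = 73.0 − 18.81 = 54.19 dB.
transformer: 67.9 − 20·log₁₀(35.8/2.9) = 67.9 − 21.83 = 46.07 dB.
milling machine: 89.5 − 20·log₁₀(7.1/2.9) = 89.5 − 7.78 = 81.72 dB.
pump: 72.5 − 20·log₁₀(31.1/2.9) = 72.5 − 20.61 = 51.89 dB.
Σ 10^(L/10) = 1.491e+08 → L_total = 10·log₁₀(1.491e+08) = 81.74 dB.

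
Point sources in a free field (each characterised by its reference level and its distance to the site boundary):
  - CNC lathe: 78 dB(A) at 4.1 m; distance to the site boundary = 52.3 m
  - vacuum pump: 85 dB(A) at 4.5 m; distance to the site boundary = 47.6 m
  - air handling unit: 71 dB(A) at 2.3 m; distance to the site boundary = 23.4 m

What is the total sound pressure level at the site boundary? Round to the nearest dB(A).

Propagate each source to the receiver with L = L_ref − 20·log₁₀(r/r_ref), then add intensities.
CNC lathe: 78 − 20·log₁₀(52.3/4.1) = 78 − 22.11 = 55.89 dB(A).
vacuum pump: 85 − 20·log₁₀(47.6/4.5) = 85 − 20.49 = 64.51 dB(A).
air handling unit: 71 − 20·log₁₀(23.4/2.3) = 71 − 20.15 = 50.85 dB(A).
Σ 10^(L/10) = 3.336e+06 → L_total = 10·log₁₀(3.336e+06) = 65.23 dB(A).

65 dB(A)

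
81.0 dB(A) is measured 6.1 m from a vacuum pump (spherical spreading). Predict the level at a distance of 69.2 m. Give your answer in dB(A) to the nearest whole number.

60 dB(A)

Spherical spreading from a point source gives a 20·log₁₀(r₂/r₁) drop.
L₂ = 81.0 − 20·log₁₀(69.2/6.1) = 81.0 − 21.096 = 59.90 dB(A).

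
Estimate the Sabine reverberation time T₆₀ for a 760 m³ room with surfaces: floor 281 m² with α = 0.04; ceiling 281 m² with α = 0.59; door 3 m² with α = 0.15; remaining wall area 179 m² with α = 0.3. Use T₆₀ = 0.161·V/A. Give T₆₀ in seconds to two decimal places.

0.53 s

Summing Sᵢαᵢ: 281·0.04 + 281·0.59 + 3·0.15 + 179·0.3 = 231.18 m².
T₆₀ = 0.161·V/A = 0.161·760/231.18 = 0.529 s.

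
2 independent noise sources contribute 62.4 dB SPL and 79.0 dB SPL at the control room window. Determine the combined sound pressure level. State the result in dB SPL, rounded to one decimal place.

For uncorrelated sources the intensities add, so convert each level to linear form, sum, and take 10·log₁₀ of the total.
Σ 10^(L/10) = 10^(62.4/10) + 10^(79.0/10) = 8.117e+07.
L_total = 10·log₁₀(8.117e+07) = 79.09 dB SPL.

79.1 dB SPL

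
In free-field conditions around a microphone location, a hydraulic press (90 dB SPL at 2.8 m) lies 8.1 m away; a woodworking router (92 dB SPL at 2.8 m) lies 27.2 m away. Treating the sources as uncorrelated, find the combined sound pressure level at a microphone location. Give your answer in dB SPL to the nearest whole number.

81 dB SPL

Apply inverse-square spreading to bring every level to the receiver, then sum 10^(L/10).
hydraulic press: 90 − 20·log₁₀(8.1/2.8) = 90 − 9.23 = 80.77 dB SPL.
woodworking router: 92 − 20·log₁₀(27.2/2.8) = 92 − 19.75 = 72.25 dB SPL.
Σ 10^(L/10) = 1.363e+08 → L_total = 10·log₁₀(1.363e+08) = 81.34 dB SPL.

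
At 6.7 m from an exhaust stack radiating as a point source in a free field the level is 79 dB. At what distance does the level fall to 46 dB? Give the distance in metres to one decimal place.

For a point source L₁ − L₂ = 20·log₁₀(r₂/r₁), so r₂ = r₁·10^((L₁−L₂)/20).
r₂ = 6.7·10^((79−46)/20) = 6.7·10^(33.0/20) = 299.28 m.

299.3 m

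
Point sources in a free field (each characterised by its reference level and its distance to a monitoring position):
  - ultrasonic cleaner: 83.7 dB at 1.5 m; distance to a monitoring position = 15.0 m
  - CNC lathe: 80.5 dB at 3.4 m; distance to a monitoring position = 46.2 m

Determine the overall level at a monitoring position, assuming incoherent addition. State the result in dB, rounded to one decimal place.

Apply inverse-square spreading to bring every level to the receiver, then sum 10^(L/10).
ultrasonic cleaner: 83.7 − 20·log₁₀(15.0/1.5) = 83.7 − 20.00 = 63.70 dB.
CNC lathe: 80.5 − 20·log₁₀(46.2/3.4) = 80.5 − 22.66 = 57.84 dB.
Σ 10^(L/10) = 2.952e+06 → L_total = 10·log₁₀(2.952e+06) = 64.70 dB.

64.7 dB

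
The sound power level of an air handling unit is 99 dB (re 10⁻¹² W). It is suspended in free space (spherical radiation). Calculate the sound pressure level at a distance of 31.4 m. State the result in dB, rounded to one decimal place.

Free-field spherical radiation: L_p = L_w − 10·log₁₀(4π·r²), r = 31.4 m.
4π·r² = 1.239e+04 m², 10·log₁₀ of that is 40.931 dB.
L_p = 99 − 40.931 = 58.07 dB.

58.1 dB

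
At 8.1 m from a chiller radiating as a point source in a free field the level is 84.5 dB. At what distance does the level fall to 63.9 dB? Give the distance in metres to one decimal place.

Point-source spreading drops the level by 20·log₁₀(r₂/r₁); inverting, r₂/r₁ = 10^(ΔL/20).
r₂ = 8.1·10^((84.5−63.9)/20) = 8.1·10^(20.6/20) = 86.79 m.

86.8 m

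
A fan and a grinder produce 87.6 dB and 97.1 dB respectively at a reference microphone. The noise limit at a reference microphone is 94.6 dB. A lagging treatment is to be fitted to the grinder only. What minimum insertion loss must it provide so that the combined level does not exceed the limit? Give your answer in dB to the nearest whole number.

3 dB

The untreated sources together contribute 10^(87.6/10) = 5.754e+08, i.e. 87.60 dB.
To meet 94.6 dB overall, the treated grinder may contribute at most 10^(94.6/10) − 5.754e+08 = 2.309e+09, i.e. 93.63 dB.
So the grinder must be reduced from 97.1 to 93.63 dB: IL = 3.47 dB.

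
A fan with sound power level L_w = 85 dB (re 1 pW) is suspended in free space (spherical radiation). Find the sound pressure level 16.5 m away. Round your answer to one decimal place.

L_p = L_w − 10·log₁₀(4π·r²) with r = 16.5 m.
4π·r² = 3421 m², 10·log₁₀ of that is 35.342 dB.
L_p = 85 − 35.342 = 49.66 dB.

49.7 dB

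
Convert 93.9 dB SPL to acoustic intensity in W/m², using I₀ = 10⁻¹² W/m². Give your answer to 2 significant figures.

I/I₀ = 10^(93.9/10) = 2.455e+09, so I = 2.455e+09 × 10⁻¹² W/m².

0.0025 W/m²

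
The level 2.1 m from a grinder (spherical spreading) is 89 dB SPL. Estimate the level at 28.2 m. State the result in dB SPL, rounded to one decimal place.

66.4 dB SPL

Spherical spreading from a point source gives a 20·log₁₀(r₂/r₁) drop.
L₂ = 89 − 20·log₁₀(28.2/2.1) = 89 − 22.561 = 66.44 dB SPL.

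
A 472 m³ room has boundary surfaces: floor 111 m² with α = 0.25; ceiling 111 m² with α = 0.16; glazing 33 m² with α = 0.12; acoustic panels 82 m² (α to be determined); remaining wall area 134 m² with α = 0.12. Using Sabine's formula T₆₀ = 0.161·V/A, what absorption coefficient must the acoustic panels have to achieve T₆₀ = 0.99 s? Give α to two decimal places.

0.14

From T₆₀ = 0.161·V/A, the target T₆₀ = 0.99 s needs A = 0.161·472/0.99 = 76.76 m².
Absorption from the other surfaces = 111·0.25 + 111·0.16 + 33·0.12 + 134·0.12 = 65.55 m², so the acoustic panels must supply 11.21 m² over 82 m².
α = 11.21/82 = 0.137.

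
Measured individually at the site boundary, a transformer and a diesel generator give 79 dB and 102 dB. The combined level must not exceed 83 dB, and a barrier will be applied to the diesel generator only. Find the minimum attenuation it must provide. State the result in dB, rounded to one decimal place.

The untreated sources together contribute 10^(79/10) = 7.943e+07, i.e. 79.00 dB.
To meet 83 dB overall, the treated diesel generator may contribute at most 10^(83/10) − 7.943e+07 = 1.201e+08, i.e. 80.80 dB.
So the diesel generator must be reduced from 102 to 80.80 dB: IL = 21.20 dB.

21.2 dB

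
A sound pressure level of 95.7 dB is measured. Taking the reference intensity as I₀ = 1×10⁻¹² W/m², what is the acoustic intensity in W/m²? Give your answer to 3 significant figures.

L = 10·log₁₀(I/I₀) ⇒ I = I₀·10^(L/10) = 10⁻¹² × 10^9.57.

0.00372 W/m²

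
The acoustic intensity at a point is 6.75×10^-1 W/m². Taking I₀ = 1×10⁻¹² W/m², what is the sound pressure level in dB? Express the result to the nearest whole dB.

118 dB

Dividing by I₀ shifts the exponent by 12: I/I₀ = 6.75×10^11.
L = 10·(0.8293 + 11) = 118.29 dB.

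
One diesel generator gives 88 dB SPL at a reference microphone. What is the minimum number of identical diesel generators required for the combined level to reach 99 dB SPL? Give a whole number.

N identical sources give L₁ + 10·log₁₀ N, so require 10·log₁₀ N ≥ 99 − 88 = 11.0 dB.
N ≥ 10^(11.0/10) = 12.589, so N = 13.

13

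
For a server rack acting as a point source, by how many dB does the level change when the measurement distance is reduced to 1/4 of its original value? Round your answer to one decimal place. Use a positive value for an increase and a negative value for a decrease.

+12.0 dB

Point-source spreading: ΔL = −20·log₁₀(r₂/r₁).
ΔL = −20·log₁₀(0.25) = +12.04 dB.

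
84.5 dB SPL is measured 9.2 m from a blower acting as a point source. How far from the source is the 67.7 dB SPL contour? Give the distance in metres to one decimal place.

63.6 m

The 16.8 dB drop corresponds to a distance ratio of 10^(16.8/20) for a point source.
r₂ = 9.2·10^((84.5−67.7)/20) = 9.2·10^(16.8/20) = 63.65 m.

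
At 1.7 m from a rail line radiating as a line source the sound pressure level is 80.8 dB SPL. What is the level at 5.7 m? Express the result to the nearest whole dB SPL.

76 dB SPL

Cylindrical spreading from a line source gives a 10·log₁₀(r₂/r₁) drop.
L₂ = 80.8 − 10·log₁₀(5.7/1.7) = 80.8 − 5.254 = 75.55 dB SPL.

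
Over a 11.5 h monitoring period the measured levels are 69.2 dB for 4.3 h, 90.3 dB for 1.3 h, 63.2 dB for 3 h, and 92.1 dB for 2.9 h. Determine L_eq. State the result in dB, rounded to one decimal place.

Weight each interval's intensity by its duration and average over T = 11.5 h:
Σ tᵢ·10^(Lᵢ/10) = 4.3·10^(69.2/10) + 1.3·10^(90.3/10) + 3·10^(63.2/10) + 2.9·10^(92.1/10) = 6.138e+09.
L_eq = 10·log₁₀(6.138e+09/11.5) = 87.27 dB.

87.3 dB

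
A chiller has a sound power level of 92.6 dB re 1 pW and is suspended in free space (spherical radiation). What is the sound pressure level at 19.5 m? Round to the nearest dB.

The power spreads over a sphere of area 4π·r², so L_p = L_w − 10·log₁₀(4π·r²).
4π·r² = 4778 m², 10·log₁₀ of that is 36.793 dB.
L_p = 92.6 − 36.793 = 55.81 dB.

56 dB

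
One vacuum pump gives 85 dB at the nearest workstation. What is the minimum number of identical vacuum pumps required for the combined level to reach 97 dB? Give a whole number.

The shortfall is 97 − 85 = 12.0 dB, and N units add 10·log₁₀ N, so need 10·log₁₀ N ≥ 12.0.
N ≥ 10^(12.0/10) = 15.849, so N = 16.

16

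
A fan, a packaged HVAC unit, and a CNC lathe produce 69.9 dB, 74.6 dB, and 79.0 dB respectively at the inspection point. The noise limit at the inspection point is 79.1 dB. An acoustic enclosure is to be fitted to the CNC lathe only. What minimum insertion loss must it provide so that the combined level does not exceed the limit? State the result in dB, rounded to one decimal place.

The untreated sources together contribute 10^(69.9/10) + 10^(74.6/10) = 3.861e+07, i.e. 75.87 dB.
The limit corresponds to 10^(79.1/10) = 8.128e+07; subtracting the fixed part leaves 4.267e+07 for the CNC lathe, i.e. 76.30 dB.
So the CNC lathe must be reduced from 79.0 to 76.30 dB: IL = 2.70 dB.

2.7 dB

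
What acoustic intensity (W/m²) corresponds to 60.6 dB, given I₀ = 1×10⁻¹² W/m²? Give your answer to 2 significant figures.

1.1e-06 W/m²

L = 10·log₁₀(I/I₀) ⇒ I = I₀·10^(L/10) = 10⁻¹² × 10^6.06.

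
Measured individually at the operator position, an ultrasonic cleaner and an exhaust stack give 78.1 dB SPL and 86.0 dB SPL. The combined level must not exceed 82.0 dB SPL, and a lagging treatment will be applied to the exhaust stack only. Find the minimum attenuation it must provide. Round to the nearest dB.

6 dB

Everything except the exhaust stack sums to 10^(78.1/10) = 6.457e+07 in linear terms, 78.10 dB SPL.
The limit corresponds to 10^(82.0/10) = 1.585e+08; subtracting the fixed part leaves 9.392e+07 for the exhaust stack, i.e. 79.73 dB SPL.
So the exhaust stack must be reduced from 86.0 to 79.73 dB SPL: IL = 6.27 dB.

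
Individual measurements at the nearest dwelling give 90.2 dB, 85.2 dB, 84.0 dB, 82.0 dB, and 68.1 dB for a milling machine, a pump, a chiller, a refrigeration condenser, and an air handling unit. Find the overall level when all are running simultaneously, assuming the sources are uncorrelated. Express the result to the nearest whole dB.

Incoherent sources combine by intensity addition: L_total = 10·log₁₀(Σ 10^(L_i/10)).
Σ 10^(L/10) = 10^(90.2/10) + 10^(85.2/10) + 10^(84.0/10) + 10^(82.0/10) + 10^(68.1/10) = 1.794e+09.
L_total = 10·log₁₀(1.794e+09) = 92.54 dB.

93 dB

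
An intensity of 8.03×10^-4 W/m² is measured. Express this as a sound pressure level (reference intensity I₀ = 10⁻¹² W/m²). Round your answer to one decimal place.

89.0 dB

I/I₀ = 8.03×10^-4/10⁻¹² = 8.03×10^8, and L = 10·log₁₀(I/I₀).
L = 10·(0.9047 + 8) = 89.05 dB.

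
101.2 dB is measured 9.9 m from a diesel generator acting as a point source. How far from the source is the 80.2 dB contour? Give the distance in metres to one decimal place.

111.1 m

The 21.0 dB drop corresponds to a distance ratio of 10^(21.0/20) for a point source.
r₂ = 9.9·10^((101.2−80.2)/20) = 9.9·10^(21.0/20) = 111.08 m.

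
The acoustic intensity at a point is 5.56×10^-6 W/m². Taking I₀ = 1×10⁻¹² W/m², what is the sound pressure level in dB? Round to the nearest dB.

L = 10·log₁₀(I/I₀) = 10·log₁₀(5.56×10^-6/10⁻¹²) = 10·log₁₀(5.56×10^6).
L = 10·(0.7451 + 6) = 67.45 dB.

67 dB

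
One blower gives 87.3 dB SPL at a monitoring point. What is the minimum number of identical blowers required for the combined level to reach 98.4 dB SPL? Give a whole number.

Need L₁ + 10·log₁₀ N ≥ 98.4, i.e. log₁₀ N ≥ 1.11.
N ≥ 10^(11.1/10) = 12.882, so N = 13.

13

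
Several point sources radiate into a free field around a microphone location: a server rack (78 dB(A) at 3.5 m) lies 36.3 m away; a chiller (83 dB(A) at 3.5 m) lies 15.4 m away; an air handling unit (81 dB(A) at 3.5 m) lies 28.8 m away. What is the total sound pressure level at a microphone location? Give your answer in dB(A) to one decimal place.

71.1 dB(A)

Apply inverse-square spreading to bring every level to the receiver, then sum 10^(L/10).
server rack: 78 − 20·log₁₀(36.3/3.5) = 78 − 20.32 = 57.68 dB(A).
chiller: 83 − 20·log₁₀(15.4/3.5) = 83 − 12.87 = 70.13 dB(A).
air handling unit: 81 − 20·log₁₀(28.8/3.5) = 81 − 18.31 = 62.69 dB(A).
Σ 10^(L/10) = 1.275e+07 → L_total = 10·log₁₀(1.275e+07) = 71.06 dB(A).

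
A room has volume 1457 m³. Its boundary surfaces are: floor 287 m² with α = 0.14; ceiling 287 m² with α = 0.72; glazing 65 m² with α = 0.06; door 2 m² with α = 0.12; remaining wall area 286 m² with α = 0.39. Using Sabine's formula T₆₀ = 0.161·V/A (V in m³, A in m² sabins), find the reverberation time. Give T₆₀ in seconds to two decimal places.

0.65 s

A = Σ Sᵢαᵢ = 287·0.14 + 287·0.72 + 65·0.06 + 2·0.12 + 286·0.39 = 362.50 m².
T₆₀ = 0.161 × 1457 / 362.50 = 0.647 s.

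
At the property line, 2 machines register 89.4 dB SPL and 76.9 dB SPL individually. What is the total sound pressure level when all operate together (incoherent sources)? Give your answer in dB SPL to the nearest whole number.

Incoherent sources combine by intensity addition: L_total = 10·log₁₀(Σ 10^(L_i/10)).
Σ 10^(L/10) = 10^(89.4/10) + 10^(76.9/10) = 9.199e+08.
L_total = 10·log₁₀(9.199e+08) = 89.64 dB SPL.

90 dB SPL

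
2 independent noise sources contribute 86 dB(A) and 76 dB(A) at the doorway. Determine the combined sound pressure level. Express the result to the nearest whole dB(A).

Incoherent sources combine by intensity addition: L_total = 10·log₁₀(Σ 10^(L_i/10)).
Σ 10^(L/10) = 10^(86/10) + 10^(76/10) = 4.379e+08.
L_total = 10·log₁₀(4.379e+08) = 86.41 dB(A).

86 dB(A)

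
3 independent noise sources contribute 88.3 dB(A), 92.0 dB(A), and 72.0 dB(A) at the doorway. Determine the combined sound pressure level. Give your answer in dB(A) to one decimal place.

For uncorrelated sources the intensities add, so convert each level to linear form, sum, and take 10·log₁₀ of the total.
Σ 10^(L/10) = 10^(88.3/10) + 10^(92.0/10) + 10^(72.0/10) = 2.277e+09.
L_total = 10·log₁₀(2.277e+09) = 93.57 dB(A).

93.6 dB(A)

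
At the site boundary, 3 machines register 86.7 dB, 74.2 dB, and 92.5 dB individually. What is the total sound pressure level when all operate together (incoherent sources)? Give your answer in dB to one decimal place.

For uncorrelated sources the intensities add, so convert each level to linear form, sum, and take 10·log₁₀ of the total.
Σ 10^(L/10) = 10^(86.7/10) + 10^(74.2/10) + 10^(92.5/10) = 2.272e+09.
L_total = 10·log₁₀(2.272e+09) = 93.56 dB.

93.6 dB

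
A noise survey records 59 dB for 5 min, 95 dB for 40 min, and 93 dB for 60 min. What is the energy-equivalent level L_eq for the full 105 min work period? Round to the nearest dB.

94 dB

The energy average is taken in the linear domain: L_eq = 10·log₁₀[(Σ tᵢ·10^(Lᵢ/10))/T], T = 105 min.
Σ tᵢ·10^(Lᵢ/10) = 5·10^(59/10) + 40·10^(95/10) + 60·10^(93/10) = 2.462e+11.
L_eq = 10·log₁₀(2.462e+11/105) = 93.70 dB.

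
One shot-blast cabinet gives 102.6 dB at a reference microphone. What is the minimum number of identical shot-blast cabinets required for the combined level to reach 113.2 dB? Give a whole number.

The shortfall is 113.2 − 102.6 = 10.6 dB, and N units add 10·log₁₀ N, so need 10·log₁₀ N ≥ 10.6.
N ≥ 10^(10.6/10) = 11.482, so N = 12.

12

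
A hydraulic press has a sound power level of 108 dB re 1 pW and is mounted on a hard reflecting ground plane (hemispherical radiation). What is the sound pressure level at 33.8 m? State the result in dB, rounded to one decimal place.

69.4 dB

The power spreads over a hemisphere of area 2π·r², so L_p = L_w − 10·log₁₀(2π·r²).
2π·r² = 7178 m², 10·log₁₀ of that is 38.560 dB.
L_p = 108 − 38.560 = 69.44 dB.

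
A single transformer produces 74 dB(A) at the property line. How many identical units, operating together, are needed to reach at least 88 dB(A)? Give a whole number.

Need L₁ + 10·log₁₀ N ≥ 88, i.e. log₁₀ N ≥ 1.40.
N ≥ 10^(14.0/10) = 25.119, so N = 26.

26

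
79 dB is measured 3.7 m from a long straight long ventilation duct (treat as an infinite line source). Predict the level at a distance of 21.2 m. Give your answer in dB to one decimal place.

71.4 dB

For a line source, L₂ = L₁ − 10·log₁₀(r₂/r₁).
L₂ = 79 − 10·log₁₀(21.2/3.7) = 79 − 7.581 = 71.42 dB.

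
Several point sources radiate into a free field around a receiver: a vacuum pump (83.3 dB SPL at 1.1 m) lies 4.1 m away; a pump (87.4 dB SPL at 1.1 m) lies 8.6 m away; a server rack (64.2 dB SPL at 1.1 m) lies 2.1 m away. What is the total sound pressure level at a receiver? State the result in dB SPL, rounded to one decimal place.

74.0 dB SPL

Apply inverse-square spreading to bring every level to the receiver, then sum 10^(L/10).
vacuum pump: 83.3 − 20·log₁₀(4.1/1.1) = 83.3 − 11.43 = 71.87 dB SPL.
pump: 87.4 − 20·log₁₀(8.6/1.1) = 87.4 − 17.86 = 69.54 dB SPL.
server rack: 64.2 − 20·log₁₀(2.1/1.1) = 64.2 − 5.62 = 58.58 dB SPL.
Σ 10^(L/10) = 2.510e+07 → L_total = 10·log₁₀(2.510e+07) = 74.00 dB SPL.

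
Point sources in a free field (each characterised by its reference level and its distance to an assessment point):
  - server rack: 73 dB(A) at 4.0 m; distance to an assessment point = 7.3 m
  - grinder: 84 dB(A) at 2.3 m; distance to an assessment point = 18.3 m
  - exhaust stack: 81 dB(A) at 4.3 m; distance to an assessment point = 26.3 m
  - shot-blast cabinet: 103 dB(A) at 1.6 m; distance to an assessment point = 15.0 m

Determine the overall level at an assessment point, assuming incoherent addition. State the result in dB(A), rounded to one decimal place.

Propagate each source to the receiver with L = L_ref − 20·log₁₀(r/r_ref), then add intensities.
server rack: 73 − 20·log₁₀(7.3/4.0) = 73 − 5.23 = 67.77 dB(A).
grinder: 84 − 20·log₁₀(18.3/2.3) = 84 − 18.01 = 65.99 dB(A).
exhaust stack: 81 − 20·log₁₀(26.3/4.3) = 81 − 15.73 = 65.27 dB(A).
shot-blast cabinet: 103 − 20·log₁₀(15.0/1.6) = 103 − 19.44 = 83.56 dB(A).
Σ 10^(L/10) = 2.403e+08 → L_total = 10·log₁₀(2.403e+08) = 83.81 dB(A).

83.8 dB(A)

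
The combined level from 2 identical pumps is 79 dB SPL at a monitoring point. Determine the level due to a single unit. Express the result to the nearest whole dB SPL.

For N identical incoherent sources L_total = L₁ + 10·log₁₀ N, so L₁ = 79 − 10·log₁₀(2) = 79 − 3.010.

76 dB SPL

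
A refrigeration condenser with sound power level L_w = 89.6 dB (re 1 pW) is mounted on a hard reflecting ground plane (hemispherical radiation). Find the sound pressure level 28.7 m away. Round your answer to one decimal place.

52.5 dB

Free-field hemispherical radiation: L_p = L_w − 10·log₁₀(2π·r²), r = 28.7 m.
2π·r² = 5175 m², 10·log₁₀ of that is 37.139 dB.
L_p = 89.6 − 37.139 = 52.46 dB.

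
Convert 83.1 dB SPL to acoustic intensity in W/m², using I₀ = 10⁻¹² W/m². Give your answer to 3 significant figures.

L = 10·log₁₀(I/I₀) ⇒ I = I₀·10^(L/10) = 10⁻¹² × 10^8.31.

0.000204 W/m²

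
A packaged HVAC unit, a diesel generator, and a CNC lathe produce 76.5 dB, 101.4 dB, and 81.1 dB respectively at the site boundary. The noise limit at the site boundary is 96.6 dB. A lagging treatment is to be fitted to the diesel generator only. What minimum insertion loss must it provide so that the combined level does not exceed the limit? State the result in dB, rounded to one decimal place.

5.0 dB

The untreated sources together contribute 10^(76.5/10) + 10^(81.1/10) = 1.735e+08, i.e. 82.39 dB.
To meet 96.6 dB overall, the treated diesel generator may contribute at most 10^(96.6/10) − 1.735e+08 = 4.397e+09, i.e. 96.43 dB.
So the diesel generator must be reduced from 101.4 to 96.43 dB: IL = 4.97 dB.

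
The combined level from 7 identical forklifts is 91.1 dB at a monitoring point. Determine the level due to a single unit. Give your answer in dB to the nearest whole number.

83 dB

For N identical incoherent sources L_total = L₁ + 10·log₁₀ N, so L₁ = 91.1 − 10·log₁₀(7) = 91.1 − 8.451.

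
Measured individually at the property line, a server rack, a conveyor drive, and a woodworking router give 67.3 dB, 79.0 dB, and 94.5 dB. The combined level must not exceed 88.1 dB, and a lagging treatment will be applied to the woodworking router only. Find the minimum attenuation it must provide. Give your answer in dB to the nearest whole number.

7 dB

Everything except the woodworking router sums to 10^(67.3/10) + 10^(79.0/10) = 8.480e+07 in linear terms, 79.28 dB.
To meet 88.1 dB overall, the treated woodworking router may contribute at most 10^(88.1/10) − 8.480e+07 = 5.609e+08, i.e. 87.49 dB.
So the woodworking router must be reduced from 94.5 to 87.49 dB: IL = 7.01 dB.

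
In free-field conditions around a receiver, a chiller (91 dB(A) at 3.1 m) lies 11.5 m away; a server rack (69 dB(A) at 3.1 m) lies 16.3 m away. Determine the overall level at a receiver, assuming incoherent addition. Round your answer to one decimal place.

79.6 dB(A)

Apply inverse-square spreading to bring every level to the receiver, then sum 10^(L/10).
chiller: 91 − 20·log₁₀(11.5/3.1) = 91 − 11.39 = 79.61 dB(A).
server rack: 69 − 20·log₁₀(16.3/3.1) = 69 − 14.42 = 54.58 dB(A).
Σ 10^(L/10) = 9.177e+07 → L_total = 10·log₁₀(9.177e+07) = 79.63 dB(A).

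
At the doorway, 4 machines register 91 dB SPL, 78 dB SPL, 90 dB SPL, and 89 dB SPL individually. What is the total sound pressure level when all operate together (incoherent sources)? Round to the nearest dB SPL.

95 dB SPL

For uncorrelated sources the intensities add, so convert each level to linear form, sum, and take 10·log₁₀ of the total.
Σ 10^(L/10) = 10^(91/10) + 10^(78/10) + 10^(90/10) + 10^(89/10) = 3.116e+09.
L_total = 10·log₁₀(3.116e+09) = 94.94 dB SPL.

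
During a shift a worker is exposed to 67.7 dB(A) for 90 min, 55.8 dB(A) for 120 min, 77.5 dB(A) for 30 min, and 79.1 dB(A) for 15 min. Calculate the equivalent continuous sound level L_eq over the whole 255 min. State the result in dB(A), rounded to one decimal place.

71.4 dB(A)

The energy average is taken in the linear domain: L_eq = 10·log₁₀[(Σ tᵢ·10^(Lᵢ/10))/T], T = 255 min.
Σ tᵢ·10^(Lᵢ/10) = 90·10^(67.7/10) + 120·10^(55.8/10) + 30·10^(77.5/10) + 15·10^(79.1/10) = 3.482e+09.
L_eq = 10·log₁₀(3.482e+09/255) = 71.35 dB(A).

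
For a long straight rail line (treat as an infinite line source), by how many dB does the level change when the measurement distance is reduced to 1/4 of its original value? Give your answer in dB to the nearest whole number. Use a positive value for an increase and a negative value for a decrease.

+6 dB

With cylindrical spreading the level changes by −10·log₁₀(r₂/r₁).
ΔL = −10·log₁₀(0.25) = +6.02 dB.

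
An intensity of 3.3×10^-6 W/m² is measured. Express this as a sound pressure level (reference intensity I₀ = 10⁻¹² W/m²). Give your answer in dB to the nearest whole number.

L = 10·log₁₀(I/I₀) = 10·log₁₀(3.3×10^-6/10⁻¹²) = 10·log₁₀(3.3×10^6).
L = 10·(0.5185 + 6) = 65.19 dB.

65 dB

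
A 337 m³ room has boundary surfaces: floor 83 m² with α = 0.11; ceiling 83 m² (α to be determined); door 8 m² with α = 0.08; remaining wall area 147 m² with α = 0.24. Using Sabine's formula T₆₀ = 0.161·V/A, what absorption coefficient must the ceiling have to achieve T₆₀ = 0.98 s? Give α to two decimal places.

A = 0.161·V/T₆₀ = 0.161·337/0.98 = 55.36 m² sabins.
Absorption from the other surfaces = 83·0.11 + 8·0.08 + 147·0.24 = 45.05 m², so the ceiling must supply 10.31 m² over 83 m².
α = 10.31/83 = 0.124.

0.12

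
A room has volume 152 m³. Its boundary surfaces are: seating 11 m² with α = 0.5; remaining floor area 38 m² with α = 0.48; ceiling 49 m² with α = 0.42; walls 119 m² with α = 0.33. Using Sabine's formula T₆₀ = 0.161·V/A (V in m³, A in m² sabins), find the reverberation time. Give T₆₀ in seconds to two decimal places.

0.29 s

A = Σ Sᵢαᵢ = 11·0.5 + 38·0.48 + 49·0.42 + 119·0.33 = 83.59 m².
T₆₀ = 0.161·V/A = 0.161·152/83.59 = 0.293 s.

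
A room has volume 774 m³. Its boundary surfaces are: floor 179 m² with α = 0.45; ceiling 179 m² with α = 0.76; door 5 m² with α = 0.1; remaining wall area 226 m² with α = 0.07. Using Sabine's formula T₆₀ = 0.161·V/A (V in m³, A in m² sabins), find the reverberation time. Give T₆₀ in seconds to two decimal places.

0.54 s

A = Σ Sᵢαᵢ = 179·0.45 + 179·0.76 + 5·0.1 + 226·0.07 = 232.91 m².
T₆₀ = 0.161·V/A = 0.161·774/232.91 = 0.535 s.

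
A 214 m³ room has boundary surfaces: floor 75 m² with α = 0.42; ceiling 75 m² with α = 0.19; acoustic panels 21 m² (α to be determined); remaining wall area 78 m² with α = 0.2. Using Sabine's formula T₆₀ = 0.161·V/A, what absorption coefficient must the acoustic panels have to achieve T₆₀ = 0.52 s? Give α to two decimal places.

A = 0.161·V/T₆₀ = 0.161·214/0.52 = 66.26 m² sabins.
Absorption from the other surfaces = 75·0.42 + 75·0.19 + 78·0.2 = 61.35 m², so the acoustic panels must supply 4.91 m² over 21 m².
α = 4.91/21 = 0.234.

0.23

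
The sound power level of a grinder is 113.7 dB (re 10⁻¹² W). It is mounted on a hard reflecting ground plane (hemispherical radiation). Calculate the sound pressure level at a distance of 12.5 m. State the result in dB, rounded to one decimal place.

83.8 dB

Free-field hemispherical radiation: L_p = L_w − 10·log₁₀(2π·r²), r = 12.5 m.
2π·r² = 981.7 m², 10·log₁₀ of that is 29.920 dB.
L_p = 113.7 − 29.920 = 83.78 dB.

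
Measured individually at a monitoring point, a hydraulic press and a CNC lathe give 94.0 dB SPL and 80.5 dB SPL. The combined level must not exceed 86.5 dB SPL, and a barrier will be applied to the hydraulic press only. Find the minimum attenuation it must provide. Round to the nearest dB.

9 dB

The untreated sources together contribute 10^(80.5/10) = 1.122e+08, i.e. 80.50 dB SPL.
The limit corresponds to 10^(86.5/10) = 4.467e+08; subtracting the fixed part leaves 3.345e+08 for the hydraulic press, i.e. 85.24 dB SPL.
Required insertion loss = 94.0 − 85.24 = 8.76 dB.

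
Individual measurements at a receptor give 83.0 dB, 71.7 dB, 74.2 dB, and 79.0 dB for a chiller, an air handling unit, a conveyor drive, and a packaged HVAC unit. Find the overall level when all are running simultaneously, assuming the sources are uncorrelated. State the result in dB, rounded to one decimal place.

For uncorrelated sources the intensities add, so convert each level to linear form, sum, and take 10·log₁₀ of the total.
Σ 10^(L/10) = 10^(83.0/10) + 10^(71.7/10) + 10^(74.2/10) + 10^(79.0/10) = 3.201e+08.
L_total = 10·log₁₀(3.201e+08) = 85.05 dB.

85.1 dB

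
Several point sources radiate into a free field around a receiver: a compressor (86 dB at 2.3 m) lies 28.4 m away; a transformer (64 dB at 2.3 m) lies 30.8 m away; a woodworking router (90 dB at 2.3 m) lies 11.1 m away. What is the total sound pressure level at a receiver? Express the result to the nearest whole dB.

Apply inverse-square spreading to bring every level to the receiver, then sum 10^(L/10).
compressor: 86 − 20·log₁₀(28.4/2.3) = 86 − 21.83 = 64.17 dB.
transformer: 64 − 20·log₁₀(30.8/2.3) = 64 − 22.54 = 41.46 dB.
woodworking router: 90 − 20·log₁₀(11.1/2.3) = 90 − 13.67 = 76.33 dB.
Σ 10^(L/10) = 4.556e+07 → L_total = 10·log₁₀(4.556e+07) = 76.59 dB.

77 dB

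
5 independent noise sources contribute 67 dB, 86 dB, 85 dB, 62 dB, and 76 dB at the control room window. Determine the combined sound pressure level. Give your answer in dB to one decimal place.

88.8 dB

Incoherent sources combine by intensity addition: L_total = 10·log₁₀(Σ 10^(L_i/10)).
Σ 10^(L/10) = 10^(67/10) + 10^(86/10) + 10^(85/10) + 10^(62/10) + 10^(76/10) = 7.607e+08.
L_total = 10·log₁₀(7.607e+08) = 88.81 dB.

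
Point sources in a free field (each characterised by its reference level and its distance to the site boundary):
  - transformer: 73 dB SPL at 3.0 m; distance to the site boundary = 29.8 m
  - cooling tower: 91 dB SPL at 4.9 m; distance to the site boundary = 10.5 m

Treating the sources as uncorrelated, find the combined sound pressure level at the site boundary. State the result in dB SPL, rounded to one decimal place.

84.4 dB SPL

First find each source's level at the receiver (point-source: −20·log₁₀(r/r_ref)), then combine on an intensity basis.
transformer: 73 − 20·log₁₀(29.8/3.0) = 73 − 19.94 = 53.06 dB SPL.
cooling tower: 91 − 20·log₁₀(10.5/4.9) = 91 − 6.62 = 84.38 dB SPL.
Σ 10^(L/10) = 2.744e+08 → L_total = 10·log₁₀(2.744e+08) = 84.38 dB SPL.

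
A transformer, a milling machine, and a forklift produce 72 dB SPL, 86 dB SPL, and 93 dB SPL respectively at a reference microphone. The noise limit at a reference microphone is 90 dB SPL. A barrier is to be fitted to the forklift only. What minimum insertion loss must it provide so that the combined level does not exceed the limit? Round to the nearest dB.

5 dB

Everything except the forklift sums to 10^(72/10) + 10^(86/10) = 4.140e+08 in linear terms, 86.17 dB SPL.
The limit corresponds to 10^(90/10) = 1.000e+09; subtracting the fixed part leaves 5.860e+08 for the forklift, i.e. 87.68 dB SPL.
Required insertion loss = 93 − 87.68 = 5.32 dB.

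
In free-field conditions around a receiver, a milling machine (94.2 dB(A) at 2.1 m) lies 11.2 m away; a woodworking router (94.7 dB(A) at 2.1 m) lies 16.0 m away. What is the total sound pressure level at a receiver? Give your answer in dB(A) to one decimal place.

Apply inverse-square spreading to bring every level to the receiver, then sum 10^(L/10).
milling machine: 94.2 − 20·log₁₀(11.2/2.1) = 94.2 − 14.54 = 79.66 dB(A).
woodworking router: 94.7 − 20·log₁₀(16.0/2.1) = 94.7 − 17.64 = 77.06 dB(A).
Σ 10^(L/10) = 1.433e+08 → L_total = 10·log₁₀(1.433e+08) = 81.56 dB(A).

81.6 dB(A)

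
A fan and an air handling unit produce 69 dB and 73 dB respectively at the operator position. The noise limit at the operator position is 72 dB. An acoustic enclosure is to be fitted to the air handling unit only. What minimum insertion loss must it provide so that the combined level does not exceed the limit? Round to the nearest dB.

4 dB

The untreated sources together contribute 10^(69/10) = 7.943e+06, i.e. 69.00 dB.
To meet 72 dB overall, the treated air handling unit may contribute at most 10^(72/10) − 7.943e+06 = 7.906e+06, i.e. 68.98 dB.
So the air handling unit must be reduced from 73 to 68.98 dB: IL = 4.02 dB.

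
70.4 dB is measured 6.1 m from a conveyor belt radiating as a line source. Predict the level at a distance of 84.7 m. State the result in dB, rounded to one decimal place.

For a line source, L₂ = L₁ − 10·log₁₀(r₂/r₁).
L₂ = 70.4 − 10·log₁₀(84.7/6.1) = 70.4 − 11.426 = 58.97 dB.

59.0 dB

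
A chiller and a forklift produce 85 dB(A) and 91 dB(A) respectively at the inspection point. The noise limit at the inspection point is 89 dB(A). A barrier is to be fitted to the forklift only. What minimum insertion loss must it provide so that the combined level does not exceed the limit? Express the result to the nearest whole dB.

The untreated sources together contribute 10^(85/10) = 3.162e+08, i.e. 85.00 dB(A).
The limit corresponds to 10^(89/10) = 7.943e+08; subtracting the fixed part leaves 4.781e+08 for the forklift, i.e. 86.80 dB(A).
So the forklift must be reduced from 91 to 86.80 dB(A): IL = 4.20 dB.

4 dB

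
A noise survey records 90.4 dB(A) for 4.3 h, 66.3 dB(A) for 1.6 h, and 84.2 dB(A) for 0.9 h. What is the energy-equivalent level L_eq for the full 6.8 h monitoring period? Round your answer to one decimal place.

L_eq = 10·log₁₀[(1/T)·Σ tᵢ·10^(Lᵢ/10)] with T = 6.8 h.
Σ tᵢ·10^(Lᵢ/10) = 4.3·10^(90.4/10) + 1.6·10^(66.3/10) + 0.9·10^(84.2/10) = 4.958e+09.
L_eq = 10·log₁₀(4.958e+09/6.8) = 88.63 dB(A).

88.6 dB(A)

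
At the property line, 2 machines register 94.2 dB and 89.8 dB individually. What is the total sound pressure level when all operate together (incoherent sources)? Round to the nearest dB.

For uncorrelated sources the intensities add, so convert each level to linear form, sum, and take 10·log₁₀ of the total.
Σ 10^(L/10) = 10^(94.2/10) + 10^(89.8/10) = 3.585e+09.
L_total = 10·log₁₀(3.585e+09) = 95.55 dB.

96 dB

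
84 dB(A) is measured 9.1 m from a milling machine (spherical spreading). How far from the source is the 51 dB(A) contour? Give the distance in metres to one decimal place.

The 33.0 dB drop corresponds to a distance ratio of 10^(33.0/20) for a point source.
r₂ = 9.1·10^((84−51)/20) = 9.1·10^(33.0/20) = 406.48 m.

406.5 m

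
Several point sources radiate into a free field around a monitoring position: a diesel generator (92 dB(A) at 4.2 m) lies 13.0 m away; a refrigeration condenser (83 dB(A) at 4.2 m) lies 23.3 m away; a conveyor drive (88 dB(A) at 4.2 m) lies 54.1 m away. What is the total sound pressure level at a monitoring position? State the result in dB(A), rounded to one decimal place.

Apply inverse-square spreading to bring every level to the receiver, then sum 10^(L/10).
diesel generator: 92 − 20·log₁₀(13.0/4.2) = 92 − 9.81 = 82.19 dB(A).
refrigeration condenser: 83 − 20·log₁₀(23.3/4.2) = 83 − 14.88 = 68.12 dB(A).
conveyor drive: 88 − 20·log₁₀(54.1/4.2) = 88 − 22.20 = 65.80 dB(A).
Σ 10^(L/10) = 1.757e+08 → L_total = 10·log₁₀(1.757e+08) = 82.45 dB(A).

82.4 dB(A)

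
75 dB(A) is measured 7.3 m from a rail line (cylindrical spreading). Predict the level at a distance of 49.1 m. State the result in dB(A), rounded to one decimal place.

66.7 dB(A)

For a line source, L₂ = L₁ − 10·log₁₀(r₂/r₁).
L₂ = 75 − 10·log₁₀(49.1/7.3) = 75 − 8.278 = 66.72 dB(A).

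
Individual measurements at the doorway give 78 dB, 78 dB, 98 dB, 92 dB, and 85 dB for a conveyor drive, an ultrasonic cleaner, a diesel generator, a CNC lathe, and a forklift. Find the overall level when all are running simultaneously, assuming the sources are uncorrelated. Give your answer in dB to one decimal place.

For uncorrelated sources the intensities add, so convert each level to linear form, sum, and take 10·log₁₀ of the total.
Σ 10^(L/10) = 10^(78/10) + 10^(78/10) + 10^(98/10) + 10^(92/10) + 10^(85/10) = 8.337e+09.
L_total = 10·log₁₀(8.337e+09) = 99.21 dB.

99.2 dB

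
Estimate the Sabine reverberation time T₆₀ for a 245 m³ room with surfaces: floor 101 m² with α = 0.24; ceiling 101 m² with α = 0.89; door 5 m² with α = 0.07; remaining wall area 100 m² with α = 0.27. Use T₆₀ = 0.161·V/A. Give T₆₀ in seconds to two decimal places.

Summing Sᵢαᵢ: 101·0.24 + 101·0.89 + 5·0.07 + 100·0.27 = 141.48 m².
T₆₀ = 0.161·V/A = 0.161·245/141.48 = 0.279 s.

0.28 s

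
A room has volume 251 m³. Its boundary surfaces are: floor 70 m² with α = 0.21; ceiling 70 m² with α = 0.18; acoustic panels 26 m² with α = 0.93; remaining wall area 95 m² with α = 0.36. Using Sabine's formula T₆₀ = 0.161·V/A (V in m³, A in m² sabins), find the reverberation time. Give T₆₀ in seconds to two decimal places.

Total absorption A = 70·0.21 + 70·0.18 + 26·0.93 + 95·0.36 = 85.68 m² sabins.
T₆₀ = 0.161 × 251 / 85.68 = 0.472 s.

0.47 s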